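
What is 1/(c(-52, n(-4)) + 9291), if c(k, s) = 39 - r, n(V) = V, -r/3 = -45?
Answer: 1/9195 ≈ 0.00010875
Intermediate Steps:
r = 135 (r = -3*(-45) = 135)
c(k, s) = -96 (c(k, s) = 39 - 1*135 = 39 - 135 = -96)
1/(c(-52, n(-4)) + 9291) = 1/(-96 + 9291) = 1/9195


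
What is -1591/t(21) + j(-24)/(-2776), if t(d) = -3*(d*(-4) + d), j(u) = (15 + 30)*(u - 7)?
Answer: -4152961/524664 ≈ -7.9155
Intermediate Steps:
j(u) = -315 + 45*u (j(u) = 45*(-7 + u) = -315 + 45*u)
t(d) = 9*d (t(d) = -3*(-4*d + d) = -(-9)*d = 9*d)
-1591/t(21) + j(-24)/(-2776) = -1591/(9*21) + (-315 + 45*(-24))/(-2776) = -1591/189 + (-315 - 1080)*(-1/2776) = -1591*1/189 - 1395*(-1/2776) = -1591/189 + 1395/2776 = -4152961/524664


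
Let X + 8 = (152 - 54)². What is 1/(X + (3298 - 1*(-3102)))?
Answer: 1/15996 ≈ 6.2516e-5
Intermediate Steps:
X = 9596 (X = -8 + (152 - 54)² = -8 + 98² = -8 + 9604 = 9596)
1/(X + (3298 - 1*(-3102))) = 1/(9596 + (3298 - 1*(-3102))) = 1/(9596 + (3298 + 3102)) = 1/(9596 + 6400) = 1/15996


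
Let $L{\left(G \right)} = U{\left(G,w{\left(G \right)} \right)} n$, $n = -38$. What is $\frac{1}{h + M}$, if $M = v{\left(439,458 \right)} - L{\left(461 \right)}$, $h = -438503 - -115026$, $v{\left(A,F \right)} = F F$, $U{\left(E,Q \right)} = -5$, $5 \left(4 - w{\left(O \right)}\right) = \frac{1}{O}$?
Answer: $- \frac{1}{113903} \approx -8.7794 \cdot 10^{-6}$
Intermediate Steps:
$w{\left(O \right)} = 4 - \frac{1}{5 O}$
$v{\left(A,F \right)} = F^{2}$
$L{\left(G \right)} = 190$ ($L{\left(G \right)} = \left(-5\right) \left(-38\right) = 190$)
$h = -323477$ ($h = -438503 + 115026 = -323477$)
$M = 209574$ ($M = 458^{2} - 190 = 209764 - 190 = 209574$)
$\frac{1}{h + M} = \frac{1}{-323477 + 209574} = \frac{1}{-113903} = - \frac{1}{113903}$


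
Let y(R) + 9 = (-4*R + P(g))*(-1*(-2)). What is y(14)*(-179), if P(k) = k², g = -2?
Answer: 20227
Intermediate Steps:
y(R) = -1 - 8*R (y(R) = -9 + (-4*R + (-2)²)*(-1*(-2)) = -9 + (-4*R + 4)*2 = -9 + (4 - 4*R)*2 = -9 + (8 - 8*R) = -1 - 8*R)
y(14)*(-179) = (-1 - 8*14)*(-179) = (-1 - 112)*(-179) = -113*(-179) = 20227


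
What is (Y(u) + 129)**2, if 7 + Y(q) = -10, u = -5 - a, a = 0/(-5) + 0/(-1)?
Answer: 12544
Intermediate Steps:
a = 0 (a = 0*(-1/5) + 0*(-1) = 0 + 0 = 0)
u = -5 (u = -5 - 1*0 = -5 + 0 = -5)
Y(q) = -17 (Y(q) = -7 - 10 = -17)
(Y(u) + 129)**2 = (-17 + 129)**2 = 112**2 = 12544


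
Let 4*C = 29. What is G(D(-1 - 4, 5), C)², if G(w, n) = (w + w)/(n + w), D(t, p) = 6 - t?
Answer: 7744/5329 ≈ 1.4532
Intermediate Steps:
C = 29/4 (C = (¼)*29 = 29/4 ≈ 7.2500)
G(w, n) = 2*w/(n + w) (G(w, n) = (2*w)/(n + w) = 2*w/(n + w))
G(D(-1 - 4, 5), C)² = (2*(6 - (-1 - 4))/(29/4 + (6 - (-1 - 4))))² = (2*(6 - 1*(-5))/(29/4 + (6 - 1*(-5))))² = (2*(6 + 5)/(29/4 + (6 + 5)))² = (2*11/(29/4 + 11))² = (2*11/(73/4))² = (2*11*(4/73))² = (88/73)² = 7744/5329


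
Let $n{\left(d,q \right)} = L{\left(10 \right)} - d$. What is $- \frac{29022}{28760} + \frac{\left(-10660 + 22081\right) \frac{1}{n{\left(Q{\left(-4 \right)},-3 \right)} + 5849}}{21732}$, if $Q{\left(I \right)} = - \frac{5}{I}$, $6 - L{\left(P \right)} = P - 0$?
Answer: $- \frac{122845344243}{121747191500} \approx -1.009$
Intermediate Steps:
$L{\left(P \right)} = 6 - P$ ($L{\left(P \right)} = 6 - \left(P - 0\right) = 6 - \left(P + 0\right) = 6 - P$)
$n{\left(d,q \right)} = -4 - d$ ($n{\left(d,q \right)} = \left(6 - 10\right) - d = -4 - d$)
$- \frac{29022}{28760} + \frac{\left(-10660 + 22081\right) \frac{1}{n{\left(Q{\left(-4 \right)},-3 \right)} + 5849}}{21732} = - \frac{29022}{28760} + \frac{\left(-10660 + 22081\right) \frac{1}{\left(-4 - - \frac{5}{-4}\right) + 5849}}{21732} = \left(-29022\right) \frac{1}{28760} + \frac{11421}{\left(-4 - \left(-5\right) \left(- \frac{1}{4}\right)\right) + 5849} \cdot \frac{1}{21732} = - \frac{14511}{14380} + \frac{11421}{\left(-4 - \frac{5}{4}\right) + 5849} \cdot \frac{1}{21732} = - \frac{14511}{14380} + \frac{11421}{- \frac{21}{4} + 5849} \cdot \frac{1}{21732} = - \frac{14511}{14380} + \frac{11421}{\frac{23375}{4}} \cdot \frac{1}{21732} = - \frac{14511}{14380} + 11421 \cdot \frac{4}{23375} \cdot \frac{1}{21732} = - \frac{14511}{14380} + \frac{45684}{23375} \cdot \frac{1}{21732} = - \frac{14511}{14380} + \frac{3807}{42332125} = - \frac{122845344243}{121747191500}$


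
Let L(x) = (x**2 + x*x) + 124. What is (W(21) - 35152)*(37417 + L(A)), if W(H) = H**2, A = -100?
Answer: -1997305651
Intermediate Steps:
L(x) = 124 + 2*x**2 (L(x) = (x**2 + x**2) + 124 = 2*x**2 + 124 = 124 + 2*x**2)
(W(21) - 35152)*(37417 + L(A)) = (21**2 - 35152)*(37417 + (124 + 2*(-100)**2)) = (441 - 35152)*(37417 + (124 + 2*10000)) = -34711*(37417 + (124 + 20000)) = -34711*(37417 + 20124) = -34711*57541 = -1997305651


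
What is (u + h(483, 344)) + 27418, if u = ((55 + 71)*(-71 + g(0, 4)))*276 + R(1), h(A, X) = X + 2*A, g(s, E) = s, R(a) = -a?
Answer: -2440369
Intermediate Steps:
u = -2469097 (u = ((55 + 71)*(-71 + 0))*276 - 1*1 = (126*(-71))*276 - 1 = -8946*276 - 1 = -2469096 - 1 = -2469097)
(u + h(483, 344)) + 27418 = (-2469097 + (344 + 2*483)) + 27418 = (-2469097 + (344 + 966)) + 27418 = (-2469097 + 1310) + 27418 = -2467787 + 27418 = -2440369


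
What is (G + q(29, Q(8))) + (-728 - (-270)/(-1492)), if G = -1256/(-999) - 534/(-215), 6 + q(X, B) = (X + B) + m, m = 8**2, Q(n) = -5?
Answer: -102937908559/160229610 ≈ -642.44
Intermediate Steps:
m = 64
q(X, B) = 58 + B + X (q(X, B) = -6 + ((X + B) + 64) = -6 + ((B + X) + 64) = -6 + (64 + B + X) = 58 + B + X)
G = 803506/214785 (G = -1256*(-1/999) - 534*(-1/215) = 1256/999 + 534/215 = 803506/214785 ≈ 3.7410)
(G + q(29, Q(8))) + (-728 - (-270)/(-1492)) = (803506/214785 + (58 - 5 + 29)) + (-728 - (-270)/(-1492)) = (803506/214785 + 82) + (-728 - (-270)*(-1)/1492) = 18415876/214785 + (-728 - 1*135/746) = 18415876/214785 + (-728 - 135/746) = 18415876/214785 - 543223/746 = -102937908559/160229610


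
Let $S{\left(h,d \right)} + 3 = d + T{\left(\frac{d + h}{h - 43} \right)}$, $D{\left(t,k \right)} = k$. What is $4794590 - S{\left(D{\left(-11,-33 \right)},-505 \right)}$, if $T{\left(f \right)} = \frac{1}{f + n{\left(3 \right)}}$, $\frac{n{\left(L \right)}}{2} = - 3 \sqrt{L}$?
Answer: $\frac{400827047140}{83591} + \frac{8664 \sqrt{3}}{83591} \approx 4.7951 \cdot 10^{6}$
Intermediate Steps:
$n{\left(L \right)} = - 6 \sqrt{L}$ ($n{\left(L \right)} = 2 \left(- 3 \sqrt{L}\right) = - 6 \sqrt{L}$)
$T{\left(f \right)} = \frac{1}{f - 6 \sqrt{3}}$
$S{\left(h,d \right)} = -3 + d + \frac{1}{- 6 \sqrt{3} + \frac{d + h}{-43 + h}}$ ($S{\left(h,d \right)} = -3 + \left(d + \frac{1}{\frac{d + h}{h - 43} - 6 \sqrt{3}}\right) = -3 + \left(d + \frac{1}{\frac{d + h}{-43 + h} - 6 \sqrt{3}}\right) = -3 + \left(d + \frac{1}{- 6 \sqrt{3} + \frac{d + h}{-43 + h}}\right) = -3 + d + \frac{1}{- 6 \sqrt{3} + \frac{d + h}{-43 + h}}$)
$4794590 - S{\left(D{\left(-11,-33 \right)},-505 \right)} = 4794590 - \left(-3 - 505 + \frac{1}{- 6 \sqrt{3} + \frac{-505 - 33}{-43 - 33}}\right) = 4794590 - \left(-3 - 505 + \frac{1}{- 6 \sqrt{3} + \frac{1}{-76} \left(-538\right)}\right) = 4794590 - \left(-3 - 505 + \frac{1}{- 6 \sqrt{3} - - \frac{269}{38}}\right) = 4794590 - \left(-3 - 505 + \frac{1}{- 6 \sqrt{3} + \frac{269}{38}}\right) = 4794590 - \left(-3 - 505 + \frac{1}{\frac{269}{38} - 6 \sqrt{3}}\right) = 4794590 - \left(-508 + \frac{1}{\frac{269}{38} - 6 \sqrt{3}}\right) = 4794590 + \left(508 - \frac{1}{\frac{269}{38} - 6 \sqrt{3}}\right) = 4795098 - \frac{1}{\frac{269}{38} - 6 \sqrt{3}}$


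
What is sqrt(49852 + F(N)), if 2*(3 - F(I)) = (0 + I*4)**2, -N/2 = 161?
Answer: I*sqrt(779617) ≈ 882.96*I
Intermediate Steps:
N = -322 (N = -2*161 = -322)
F(I) = 3 - 8*I**2 (F(I) = 3 - (0 + I*4)**2/2 = 3 - (0 + 4*I)**2/2 = 3 - 16*I**2/2 = 3 - 8*I**2)
sqrt(49852 + F(N)) = sqrt(49852 + (3 - 8*(-322)**2)) = sqrt(49852 + (3 - 8*103684)) = sqrt(49852 + (3 - 829472)) = sqrt(49852 - 829469) = sqrt(-779617) = I*sqrt(779617)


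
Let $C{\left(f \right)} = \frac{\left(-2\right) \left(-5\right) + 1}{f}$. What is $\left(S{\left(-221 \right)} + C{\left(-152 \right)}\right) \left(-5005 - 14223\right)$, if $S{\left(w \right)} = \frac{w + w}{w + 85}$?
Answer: $- \frac{122199}{2} \approx -61100.0$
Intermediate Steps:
$S{\left(w \right)} = \frac{2 w}{85 + w}$
$C{\left(f \right)} = \frac{11}{f}$ ($C{\left(f \right)} = \frac{10 + 1}{f} = \frac{11}{f}$)
$\left(S{\left(-221 \right)} + C{\left(-152 \right)}\right) \left(-5005 - 14223\right) = \left(2 \left(-221\right) \frac{1}{85 - 221} + \frac{11}{-152}\right) \left(-5005 - 14223\right) = \left(2 \left(-221\right) \frac{1}{-136} + 11 \left(- \frac{1}{152}\right)\right) \left(-19228\right) = \left(2 \left(-221\right) \left(- \frac{1}{136}\right) - \frac{11}{152}\right) \left(-19228\right) = \left(\frac{13}{4} - \frac{11}{152}\right) \left(-19228\right) = \frac{483}{152} \left(-19228\right) = - \frac{122199}{2}$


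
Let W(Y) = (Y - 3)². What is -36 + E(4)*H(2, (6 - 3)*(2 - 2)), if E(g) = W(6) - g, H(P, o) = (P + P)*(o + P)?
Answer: 4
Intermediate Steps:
W(Y) = (-3 + Y)²
H(P, o) = 2*P*(P + o) (H(P, o) = (2*P)*(P + o) = 2*P*(P + o))
E(g) = 9 - g (E(g) = (-3 + 6)² - g = 3² - g = 9 - g)
-36 + E(4)*H(2, (6 - 3)*(2 - 2)) = -36 + (9 - 1*4)*(2*2*(2 + (6 - 3)*(2 - 2))) = -36 + (9 - 4)*(2*2*(2 + 3*0)) = -36 + 5*(2*2*(2 + 0)) = -36 + 5*(2*2*2) = -36 + 5*8 = -36 + 40 = 4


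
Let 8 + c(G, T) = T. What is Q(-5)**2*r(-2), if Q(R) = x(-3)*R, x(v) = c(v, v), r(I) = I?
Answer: -6050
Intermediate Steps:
c(G, T) = -8 + T
x(v) = -8 + v
Q(R) = -11*R (Q(R) = (-8 - 3)*R = -11*R)
Q(-5)**2*r(-2) = (-11*(-5))**2*(-2) = 55**2*(-2) = 3025*(-2) = -6050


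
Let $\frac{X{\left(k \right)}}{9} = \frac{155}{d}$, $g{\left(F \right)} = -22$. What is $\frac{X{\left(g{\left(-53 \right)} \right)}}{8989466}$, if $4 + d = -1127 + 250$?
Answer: $- \frac{1395}{7919719546} \approx -1.7614 \cdot 10^{-7}$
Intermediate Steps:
$d = -881$ ($d = -4 + \left(-1127 + 250\right) = -4 - 877 = -881$)
$X{\left(k \right)} = - \frac{1395}{881}$ ($X{\left(k \right)} = 9 \frac{155}{-881} = 9 \cdot 155 \left(- \frac{1}{881}\right) = 9 \left(- \frac{155}{881}\right) = - \frac{1395}{881}$)
$\frac{X{\left(g{\left(-53 \right)} \right)}}{8989466} = - \frac{1395}{881 \cdot 8989466} = \left(- \frac{1395}{881}\right) \frac{1}{8989466} = - \frac{1395}{7919719546}$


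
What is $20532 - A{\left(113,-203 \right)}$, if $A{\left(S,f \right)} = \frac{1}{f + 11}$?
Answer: $\frac{3942145}{192} \approx 20532.0$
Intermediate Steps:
$A{\left(S,f \right)} = \frac{1}{11 + f}$
$20532 - A{\left(113,-203 \right)} = 20532 - \frac{1}{11 - 203} = 20532 - \frac{1}{-192} = 20532 - - \frac{1}{192} = 20532 + \frac{1}{192} = \frac{3942145}{192}$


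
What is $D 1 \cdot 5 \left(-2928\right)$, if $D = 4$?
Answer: $-58560$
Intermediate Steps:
$D 1 \cdot 5 \left(-2928\right) = 4 \cdot 1 \cdot 5 \left(-2928\right) = 4 \cdot 5 \left(-2928\right) = 20 \left(-2928\right) = -58560$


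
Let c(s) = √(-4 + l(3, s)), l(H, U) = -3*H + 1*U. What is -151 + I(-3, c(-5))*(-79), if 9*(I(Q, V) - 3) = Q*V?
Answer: -388 + 79*I*√2 ≈ -388.0 + 111.72*I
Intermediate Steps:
l(H, U) = U - 3*H (l(H, U) = -3*H + U = U - 3*H)
c(s) = √(-13 + s) (c(s) = √(-4 + (s - 3*3)) = √(-4 + (s - 9)) = √(-4 + (-9 + s)) = √(-13 + s))
I(Q, V) = 3 + Q*V/9 (I(Q, V) = 3 + (Q*V)/9 = 3 + Q*V/9)
-151 + I(-3, c(-5))*(-79) = -151 + (3 + (⅑)*(-3)*√(-13 - 5))*(-79) = -151 + (3 + (⅑)*(-3)*√(-18))*(-79) = -151 + (3 + (⅑)*(-3)*(3*I*√2))*(-79) = -151 + (3 - I*√2)*(-79) = -151 + (-237 + 79*I*√2) = -388 + 79*I*√2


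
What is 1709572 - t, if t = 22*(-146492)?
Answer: 4932396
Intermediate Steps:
t = -3222824
1709572 - t = 1709572 - 1*(-3222824) = 1709572 + 3222824 = 4932396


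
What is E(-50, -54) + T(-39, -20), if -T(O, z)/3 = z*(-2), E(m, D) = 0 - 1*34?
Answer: -154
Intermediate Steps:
E(m, D) = -34 (E(m, D) = 0 - 34 = -34)
T(O, z) = 6*z (T(O, z) = -3*z*(-2) = -(-6)*z = 6*z)
E(-50, -54) + T(-39, -20) = -34 + 6*(-20) = -34 - 120 = -154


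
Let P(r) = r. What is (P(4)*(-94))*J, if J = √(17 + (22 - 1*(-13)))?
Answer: -752*√13 ≈ -2711.4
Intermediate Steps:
J = 2*√13 (J = √(17 + (22 + 13)) = √(17 + 35) = √52 = 2*√13 ≈ 7.2111)
(P(4)*(-94))*J = (4*(-94))*(2*√13) = -752*√13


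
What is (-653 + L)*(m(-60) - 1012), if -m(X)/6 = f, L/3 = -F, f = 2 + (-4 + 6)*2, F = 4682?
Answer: 15404552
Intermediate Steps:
f = 6 (f = 2 + 2*2 = 2 + 4 = 6)
L = -14046 (L = 3*(-1*4682) = 3*(-4682) = -14046)
m(X) = -36 (m(X) = -6*6 = -36)
(-653 + L)*(m(-60) - 1012) = (-653 - 14046)*(-36 - 1012) = -14699*(-1048) = 15404552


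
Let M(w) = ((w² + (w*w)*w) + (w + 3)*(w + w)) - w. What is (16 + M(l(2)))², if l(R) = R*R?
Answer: 21904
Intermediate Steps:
l(R) = R²
M(w) = w² + w³ - w + 2*w*(3 + w) (M(w) = ((w² + w²*w) + (3 + w)*(2*w)) - w = ((w² + w³) + 2*w*(3 + w)) - w = (w² + w³ + 2*w*(3 + w)) - w = w² + w³ - w + 2*w*(3 + w))
(16 + M(l(2)))² = (16 + 2²*(5 + (2²)² + 3*2²))² = (16 + 4*(5 + 4² + 3*4))² = (16 + 4*(5 + 16 + 12))² = (16 + 4*33)² = (16 + 132)² = 148² = 21904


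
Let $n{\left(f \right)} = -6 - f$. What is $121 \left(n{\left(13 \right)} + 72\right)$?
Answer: $6413$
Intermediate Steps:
$121 \left(n{\left(13 \right)} + 72\right) = 121 \left(\left(-6 - 13\right) + 72\right) = 121 \left(-19 + 72\right) = 121 \cdot 53 = 6413$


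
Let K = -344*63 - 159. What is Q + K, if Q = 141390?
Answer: 119559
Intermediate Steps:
K = -21831 (K = -21672 - 159 = -21831)
Q + K = 141390 - 21831 = 119559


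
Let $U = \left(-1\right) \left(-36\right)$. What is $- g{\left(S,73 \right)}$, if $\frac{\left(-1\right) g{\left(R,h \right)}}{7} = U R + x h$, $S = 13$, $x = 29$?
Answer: $18095$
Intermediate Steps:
$U = 36$
$g{\left(R,h \right)} = - 252 R - 203 h$ ($g{\left(R,h \right)} = - 7 \left(36 R + 29 h\right) = - 7 \left(29 h + 36 R\right) = - 252 R - 203 h$)
$- g{\left(S,73 \right)} = - (\left(-252\right) 13 - 14819) = - (-3276 - 14819) = \left(-1\right) \left(-18095\right) = 18095$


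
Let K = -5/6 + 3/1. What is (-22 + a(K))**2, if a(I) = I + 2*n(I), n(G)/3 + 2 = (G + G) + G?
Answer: 1849/36 ≈ 51.361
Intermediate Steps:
n(G) = -6 + 9*G (n(G) = -6 + 3*((G + G) + G) = -6 + 3*(2*G + G) = -6 + 3*(3*G) = -6 + 9*G)
K = 13/6 (K = -5*1/6 + 3*1 = -5/6 + 3 = 13/6 ≈ 2.1667)
a(I) = -12 + 19*I (a(I) = I + 2*(-6 + 9*I) = I + (-12 + 18*I) = -12 + 19*I)
(-22 + a(K))**2 = (-22 + (-12 + 19*(13/6)))**2 = (-22 + (-12 + 247/6))**2 = (-22 + 175/6)**2 = (43/6)**2 = 1849/36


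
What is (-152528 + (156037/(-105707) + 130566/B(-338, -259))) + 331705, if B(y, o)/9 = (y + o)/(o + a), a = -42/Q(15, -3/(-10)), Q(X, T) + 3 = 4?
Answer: 5043786630848/27045891 ≈ 1.8649e+5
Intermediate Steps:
Q(X, T) = 1 (Q(X, T) = -3 + 4 = 1)
a = -42 (a = -42/1 = -42*1 = -42)
B(y, o) = 9*(o + y)/(-42 + o) (B(y, o) = 9*((y + o)/(o - 42)) = 9*((o + y)/(-42 + o)) = 9*(o + y)/(-42 + o))
(-152528 + (156037/(-105707) + 130566/B(-338, -259))) + 331705 = (-152528 + (156037/(-105707) + 130566/((9*(-259 - 338)/(-42 - 259))))) + 331705 = (-152528 + (156037*(-1/105707) + 130566/((9*(-597)/(-301))))) + 331705 = (-152528 + (-22291/15101 + 130566/((9*(-1/301)*(-597))))) + 331705 = (-152528 + (-22291/15101 + 130566/(5373/301))) + 331705 = (-152528 + (-22291/15101 + 130566*(301/5373))) + 331705 = (-152528 + (-22291/15101 + 13100122/1791)) + 331705 = (-152528 + 197785019141/27045891) + 331705 = -3927470643307/27045891 + 331705 = 5043786630848/27045891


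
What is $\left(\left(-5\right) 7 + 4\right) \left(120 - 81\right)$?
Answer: $-1209$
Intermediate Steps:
$\left(\left(-5\right) 7 + 4\right) \left(120 - 81\right) = \left(-35 + 4\right) 39 = \left(-31\right) 39 = -1209$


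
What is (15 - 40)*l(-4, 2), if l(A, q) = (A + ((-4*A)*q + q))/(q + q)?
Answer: -375/2 ≈ -187.50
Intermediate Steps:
l(A, q) = (A + q - 4*A*q)/(2*q) (l(A, q) = (A + (-4*A*q + q))/((2*q)) = (A + (q - 4*A*q))*(1/(2*q)) = (A + q - 4*A*q)*(1/(2*q)) = (A + q - 4*A*q)/(2*q))
(15 - 40)*l(-4, 2) = (15 - 40)*((1/2)*(-4 - 1*2*(-1 + 4*(-4)))/2) = -25*(-4 - 1*2*(-1 - 16))/(2*2) = -25*(-4 - 1*2*(-17))/(2*2) = -25*(-4 + 34)/(2*2) = -25*30/(2*2) = -25*15/2 = -375/2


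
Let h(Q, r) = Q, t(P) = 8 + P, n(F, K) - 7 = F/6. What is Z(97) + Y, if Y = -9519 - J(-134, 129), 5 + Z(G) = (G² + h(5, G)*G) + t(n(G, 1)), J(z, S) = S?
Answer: 1633/6 ≈ 272.17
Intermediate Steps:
n(F, K) = 7 + F/6
Z(G) = 10 + G² + 31*G/6 (Z(G) = -5 + ((G² + 5*G) + (8 + (7 + G/6))) = -5 + ((G² + 5*G) + (15 + G/6)) = -5 + (15 + G² + 31*G/6) = 10 + G² + 31*G/6)
Y = -9648 (Y = -9519 - 1*129 = -9519 - 129 = -9648)
Z(97) + Y = (10 + 97² + (31/6)*97) - 9648 = (10 + 9409 + 3007/6) - 9648 = 59521/6 - 9648 = 1633/6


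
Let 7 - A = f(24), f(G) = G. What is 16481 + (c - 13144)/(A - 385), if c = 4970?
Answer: 49504/3 ≈ 16501.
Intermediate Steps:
A = -17 (A = 7 - 1*24 = 7 - 24 = -17)
16481 + (c - 13144)/(A - 385) = 16481 + (4970 - 13144)/(-17 - 385) = 16481 - 8174/(-402) = 16481 - 8174*(-1/402) = 16481 + 61/3 = 49504/3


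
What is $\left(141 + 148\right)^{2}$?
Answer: $83521$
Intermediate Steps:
$\left(141 + 148\right)^{2} = 289^{2} = 83521$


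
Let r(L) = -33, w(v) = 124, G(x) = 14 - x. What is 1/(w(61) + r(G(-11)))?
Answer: 1/91 ≈ 0.010989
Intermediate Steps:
1/(w(61) + r(G(-11))) = 1/(124 - 33) = 1/91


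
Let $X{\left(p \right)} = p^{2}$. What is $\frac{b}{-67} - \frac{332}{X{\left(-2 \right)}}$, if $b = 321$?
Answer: $- \frac{5882}{67} \approx -87.791$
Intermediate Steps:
$\frac{b}{-67} - \frac{332}{X{\left(-2 \right)}} = \frac{321}{-67} - \frac{332}{\left(-2\right)^{2}} = 321 \left(- \frac{1}{67}\right) - \frac{332}{4} = - \frac{321}{67} - 83 = - \frac{5882}{67}$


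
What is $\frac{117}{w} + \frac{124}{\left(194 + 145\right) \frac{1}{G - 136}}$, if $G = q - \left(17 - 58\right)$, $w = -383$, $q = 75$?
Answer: $- \frac{989503}{129837} \approx -7.6211$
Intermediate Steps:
$G = 116$ ($G = 75 - \left(17 - 58\right) = 75 - -41 = 75 + 41 = 116$)
$\frac{117}{w} + \frac{124}{\left(194 + 145\right) \frac{1}{G - 136}} = \frac{117}{-383} + \frac{124}{\left(194 + 145\right) \frac{1}{116 - 136}} = 117 \left(- \frac{1}{383}\right) + \frac{124}{339 \frac{1}{-20}} = - \frac{117}{383} + \frac{124}{339 \left(- \frac{1}{20}\right)} = - \frac{117}{383} + \frac{124}{- \frac{339}{20}} = - \frac{117}{383} + 124 \left(- \frac{20}{339}\right) = - \frac{117}{383} - \frac{2480}{339} = - \frac{989503}{129837}$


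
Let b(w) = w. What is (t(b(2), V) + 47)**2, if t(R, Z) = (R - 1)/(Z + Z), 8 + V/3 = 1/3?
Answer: 4669921/2116 ≈ 2207.0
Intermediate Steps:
V = -23 (V = -24 + 3/3 = -24 + 3*(1/3) = -24 + 1 = -23)
t(R, Z) = (-1 + R)/(2*Z) (t(R, Z) = (-1 + R)/((2*Z)) = (-1 + R)*(1/(2*Z)) = (-1 + R)/(2*Z))
(t(b(2), V) + 47)**2 = ((1/2)*(-1 + 2)/(-23) + 47)**2 = ((1/2)*(-1/23)*1 + 47)**2 = (-1/46 + 47)**2 = (2161/46)**2 = 4669921/2116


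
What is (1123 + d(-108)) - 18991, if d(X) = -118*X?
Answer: -5124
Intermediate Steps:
(1123 + d(-108)) - 18991 = (1123 - 118*(-108)) - 18991 = (1123 + 12744) - 18991 = 13867 - 18991 = -5124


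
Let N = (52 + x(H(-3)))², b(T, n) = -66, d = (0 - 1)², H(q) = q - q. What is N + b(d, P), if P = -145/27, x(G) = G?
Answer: 2638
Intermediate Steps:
H(q) = 0
d = 1 (d = (-1)² = 1)
P = -145/27 (P = -145*1/27 = -145/27 ≈ -5.3704)
N = 2704 (N = (52 + 0)² = 52² = 2704)
N + b(d, P) = 2704 - 66 = 2638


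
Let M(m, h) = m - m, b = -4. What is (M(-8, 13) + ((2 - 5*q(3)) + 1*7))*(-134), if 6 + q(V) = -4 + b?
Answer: -10586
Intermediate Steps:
M(m, h) = 0
q(V) = -14 (q(V) = -6 + (-4 - 4) = -6 - 8 = -14)
(M(-8, 13) + ((2 - 5*q(3)) + 1*7))*(-134) = (0 + ((2 - 5*(-14)) + 1*7))*(-134) = (0 + ((2 + 70) + 7))*(-134) = (0 + (72 + 7))*(-134) = (0 + 79)*(-134) = 79*(-134) = -10586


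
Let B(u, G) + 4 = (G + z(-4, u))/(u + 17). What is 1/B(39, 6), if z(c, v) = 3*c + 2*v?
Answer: -7/19 ≈ -0.36842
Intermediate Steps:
z(c, v) = 2*v + 3*c
B(u, G) = -4 + (-12 + G + 2*u)/(17 + u) (B(u, G) = -4 + (G + (2*u + 3*(-4)))/(u + 17) = -4 + (G + (2*u - 12))/(17 + u) = -4 + (G + (-12 + 2*u))/(17 + u) = -4 + (-12 + G + 2*u)/(17 + u))
1/B(39, 6) = 1/((-80 + 6 - 2*39)/(17 + 39)) = 1/((-80 + 6 - 78)/56) = 1/((1/56)*(-152)) = 1/(-19/7) = -7/19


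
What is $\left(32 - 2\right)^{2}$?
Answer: $900$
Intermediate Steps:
$\left(32 - 2\right)^{2} = 30^{2} = 900$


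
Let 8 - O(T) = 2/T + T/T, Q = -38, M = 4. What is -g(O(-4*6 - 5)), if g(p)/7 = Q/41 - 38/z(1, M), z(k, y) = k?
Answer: 11172/41 ≈ 272.49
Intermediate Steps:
O(T) = 7 - 2/T (O(T) = 8 - (2/T + T/T) = 8 - (2/T + 1) = 8 - (1 + 2/T) = 8 + (-1 - 2/T) = 7 - 2/T)
g(p) = -11172/41 (g(p) = 7*(-38/41 - 38/1) = 7*(-38*1/41 - 38*1) = 7*(-38/41 - 38) = 7*(-1596/41) = -11172/41)
-g(O(-4*6 - 5)) = -1*(-11172/41) = 11172/41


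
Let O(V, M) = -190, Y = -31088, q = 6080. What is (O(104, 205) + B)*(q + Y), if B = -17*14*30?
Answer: 183308640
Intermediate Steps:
B = -7140 (B = -238*30 = -7140)
(O(104, 205) + B)*(q + Y) = (-190 - 7140)*(6080 - 31088) = -7330*(-25008) = 183308640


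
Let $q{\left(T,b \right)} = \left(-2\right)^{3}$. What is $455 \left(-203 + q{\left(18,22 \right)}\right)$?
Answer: $-96005$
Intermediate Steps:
$q{\left(T,b \right)} = -8$
$455 \left(-203 + q{\left(18,22 \right)}\right) = 455 \left(-203 - 8\right) = 455 \left(-211\right) = -96005$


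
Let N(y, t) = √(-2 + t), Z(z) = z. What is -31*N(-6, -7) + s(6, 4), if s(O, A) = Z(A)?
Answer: 4 - 93*I ≈ 4.0 - 93.0*I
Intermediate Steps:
s(O, A) = A
-31*N(-6, -7) + s(6, 4) = -31*√(-2 - 7) + 4 = -93*I + 4 = 4 - 93*I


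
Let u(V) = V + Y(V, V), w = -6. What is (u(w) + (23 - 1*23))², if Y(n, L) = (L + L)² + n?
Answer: 17424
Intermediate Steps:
Y(n, L) = n + 4*L² (Y(n, L) = (2*L)² + n = 4*L² + n = n + 4*L²)
u(V) = 2*V + 4*V² (u(V) = V + (V + 4*V²) = 2*V + 4*V²)
(u(w) + (23 - 1*23))² = (2*(-6)*(1 + 2*(-6)) + (23 - 1*23))² = (2*(-6)*(1 - 12) + (23 - 23))² = (2*(-6)*(-11) + 0)² = (132 + 0)² = 132² = 17424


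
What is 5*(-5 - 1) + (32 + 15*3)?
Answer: 47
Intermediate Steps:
5*(-5 - 1) + (32 + 15*3) = 5*(-6) + (32 + 45) = -30 + 77 = 47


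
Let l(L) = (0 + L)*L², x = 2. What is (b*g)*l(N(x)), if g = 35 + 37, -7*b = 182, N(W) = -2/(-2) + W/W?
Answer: -14976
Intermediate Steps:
N(W) = 2 (N(W) = -2*(-½) + 1 = 1 + 1 = 2)
b = -26 (b = -⅐*182 = -26)
g = 72
l(L) = L³ (l(L) = L*L² = L³)
(b*g)*l(N(x)) = -26*72*2³ = -1872*8 = -14976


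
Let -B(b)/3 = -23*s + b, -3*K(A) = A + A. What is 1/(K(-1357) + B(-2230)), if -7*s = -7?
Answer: 3/22991 ≈ 0.00013049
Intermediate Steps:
s = 1 (s = -1/7*(-7) = 1)
K(A) = -2*A/3 (K(A) = -(A + A)/3 = -2*A/3)
B(b) = 69 - 3*b (B(b) = -3*(-23*1 + b) = -3*(-23 + b) = 69 - 3*b)
1/(K(-1357) + B(-2230)) = 1/(-2/3*(-1357) + (69 - 3*(-2230))) = 1/(2714/3 + (69 + 6690)) = 1/(2714/3 + 6759) = 1/(22991/3) = 3/22991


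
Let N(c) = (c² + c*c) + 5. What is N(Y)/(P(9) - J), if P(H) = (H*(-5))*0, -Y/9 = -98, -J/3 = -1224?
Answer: -1555853/3672 ≈ -423.71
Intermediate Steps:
J = 3672 (J = -3*(-1224) = 3672)
Y = 882 (Y = -9*(-98) = 882)
P(H) = 0 (P(H) = -5*H*0 = 0)
N(c) = 5 + 2*c² (N(c) = (c² + c²) + 5 = 2*c² + 5 = 5 + 2*c²)
N(Y)/(P(9) - J) = (5 + 2*882²)/(0 - 1*3672) = (5 + 2*777924)/(0 - 3672) = (5 + 1555848)/(-3672) = 1555853*(-1/3672) = -1555853/3672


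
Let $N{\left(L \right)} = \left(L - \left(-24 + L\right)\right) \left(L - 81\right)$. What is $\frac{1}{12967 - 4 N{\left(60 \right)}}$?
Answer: $\frac{1}{14983} \approx 6.6742 \cdot 10^{-5}$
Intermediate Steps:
$N{\left(L \right)} = -1944 + 24 L$ ($N{\left(L \right)} = 24 \left(-81 + L\right) = -1944 + 24 L$)
$\frac{1}{12967 - 4 N{\left(60 \right)}} = \frac{1}{12967 - 4 \left(-1944 + 24 \cdot 60\right)} = \frac{1}{12967 - 4 \left(-1944 + 1440\right)} = \frac{1}{12967 - -2016} = \frac{1}{12967 + 2016} = \frac{1}{14983}$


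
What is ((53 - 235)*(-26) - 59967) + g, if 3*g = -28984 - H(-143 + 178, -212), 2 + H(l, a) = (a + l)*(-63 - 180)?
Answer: -237698/3 ≈ -79233.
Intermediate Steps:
H(l, a) = -2 - 243*a - 243*l (H(l, a) = -2 + (a + l)*(-63 - 180) = -2 + (a + l)*(-243) = -2 + (-243*a - 243*l) = -2 - 243*a - 243*l)
g = -71993/3 (g = (-28984 - (-2 - 243*(-212) - 243*(-143 + 178)))/3 = (-28984 - (-2 + 51516 - 243*35))/3 = (-28984 - (-2 + 51516 - 8505))/3 = (-28984 - 1*43009)/3 = (-28984 - 43009)/3 = (⅓)*(-71993) = -71993/3 ≈ -23998.)
((53 - 235)*(-26) - 59967) + g = ((53 - 235)*(-26) - 59967) - 71993/3 = (-182*(-26) - 59967) - 71993/3 = (4732 - 59967) - 71993/3 = -55235 - 71993/3 = -237698/3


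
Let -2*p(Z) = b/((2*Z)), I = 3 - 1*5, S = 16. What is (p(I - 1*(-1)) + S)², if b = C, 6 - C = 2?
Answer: 289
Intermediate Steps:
C = 4 (C = 6 - 1*2 = 6 - 2 = 4)
b = 4
I = -2 (I = 3 - 5 = -2)
p(Z) = -1/Z (p(Z) = -2/(2*Z) = -2*1/(2*Z) = -1/Z)
(p(I - 1*(-1)) + S)² = (-1/(-2 - 1*(-1)) + 16)² = (-1/(-2 + 1) + 16)² = (-1/(-1) + 16)² = (-1*(-1) + 16)² = (1 + 16)² = 17² = 289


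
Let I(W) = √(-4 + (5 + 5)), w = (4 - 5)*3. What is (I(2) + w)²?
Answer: (3 - √6)² ≈ 0.30306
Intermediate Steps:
w = -3 (w = -1*3 = -3)
I(W) = √6 (I(W) = √(-4 + 10) = √6)
(I(2) + w)² = (√6 - 3)² = (-3 + √6)²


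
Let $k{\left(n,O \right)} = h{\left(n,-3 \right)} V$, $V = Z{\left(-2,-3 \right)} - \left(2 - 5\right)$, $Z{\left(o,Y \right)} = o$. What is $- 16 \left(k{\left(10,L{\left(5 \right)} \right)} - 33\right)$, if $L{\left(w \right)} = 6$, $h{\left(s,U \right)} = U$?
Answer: $576$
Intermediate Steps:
$V = 1$ ($V = -2 - \left(2 - 5\right) = -2 - -3 = -2 + 3 = 1$)
$k{\left(n,O \right)} = -3$ ($k{\left(n,O \right)} = \left(-3\right) 1 = -3$)
$- 16 \left(k{\left(10,L{\left(5 \right)} \right)} - 33\right) = - 16 \left(-3 - 33\right) = \left(-16\right) \left(-36\right) = 576$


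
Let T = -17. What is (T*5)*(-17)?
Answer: 1445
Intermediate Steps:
(T*5)*(-17) = -17*5*(-17) = -85*(-17) = 1445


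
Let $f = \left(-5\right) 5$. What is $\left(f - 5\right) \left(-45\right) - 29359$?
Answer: $-28009$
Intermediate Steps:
$f = -25$
$\left(f - 5\right) \left(-45\right) - 29359 = \left(-25 - 5\right) \left(-45\right) - 29359 = \left(-30\right) \left(-45\right) - 29359 = 1350 - 29359 = -28009$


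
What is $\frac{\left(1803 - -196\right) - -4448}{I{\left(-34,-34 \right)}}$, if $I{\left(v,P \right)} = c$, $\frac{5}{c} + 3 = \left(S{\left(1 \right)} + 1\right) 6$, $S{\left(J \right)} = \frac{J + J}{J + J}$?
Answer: $\frac{58023}{5} \approx 11605.0$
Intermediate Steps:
$S{\left(J \right)} = 1$ ($S{\left(J \right)} = \frac{2 J}{2 J} = 2 J \frac{1}{2 J} = 1$)
$c = \frac{5}{9}$ ($c = \frac{5}{-3 + \left(1 + 1\right) 6} = \frac{5}{-3 + 2 \cdot 6} = \frac{5}{-3 + 12} = \frac{5}{9} \approx 0.55556$)
$I{\left(v,P \right)} = \frac{5}{9}$
$\frac{\left(1803 - -196\right) - -4448}{I{\left(-34,-34 \right)}} = \frac{\left(1803 - -196\right) - -4448}{\frac{5}{9}} = \left(\left(1803 + 196\right) + 4448\right) \frac{9}{5} = \left(1999 + 4448\right) \frac{9}{5} = 6447 \cdot \frac{9}{5} = \frac{58023}{5}$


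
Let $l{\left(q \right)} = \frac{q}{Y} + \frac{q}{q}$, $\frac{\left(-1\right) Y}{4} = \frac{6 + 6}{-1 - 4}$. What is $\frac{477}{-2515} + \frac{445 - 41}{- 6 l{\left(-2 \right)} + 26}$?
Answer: $\frac{804739}{42755} \approx 18.822$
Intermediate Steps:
$Y = \frac{48}{5}$ ($Y = - 4 \frac{6 + 6}{-1 - 4} = - 4 \frac{12}{-5} = - 4 \cdot 12 \left(- \frac{1}{5}\right) = \left(-4\right) \left(- \frac{12}{5}\right) = \frac{48}{5} \approx 9.6$)
$l{\left(q \right)} = 1 + \frac{5 q}{48}$ ($l{\left(q \right)} = \frac{q}{\frac{48}{5}} + \frac{q}{q} = q \frac{5}{48} + 1 = \frac{5 q}{48} + 1 = 1 + \frac{5 q}{48}$)
$\frac{477}{-2515} + \frac{445 - 41}{- 6 l{\left(-2 \right)} + 26} = \frac{477}{-2515} + \frac{445 - 41}{- 6 \left(1 + \frac{5}{48} \left(-2\right)\right) + 26} = 477 \left(- \frac{1}{2515}\right) + \frac{445 - 41}{- 6 \left(1 - \frac{5}{24}\right) + 26} = - \frac{477}{2515} + \frac{404}{\left(-6\right) \frac{19}{24} + 26} = - \frac{477}{2515} + \frac{404}{- \frac{19}{4} + 26} = - \frac{477}{2515} + \frac{404}{\frac{85}{4}} = - \frac{477}{2515} + 404 \cdot \frac{4}{85} = - \frac{477}{2515} + \frac{1616}{85} = \frac{804739}{42755}$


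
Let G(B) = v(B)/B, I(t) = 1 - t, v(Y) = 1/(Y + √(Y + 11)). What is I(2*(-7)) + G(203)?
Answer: 614926/40995 - √214/8321985 ≈ 15.000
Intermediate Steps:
v(Y) = 1/(Y + √(11 + Y))
G(B) = 1/(B*(B + √(11 + B))) (G(B) = 1/((B + √(11 + B))*B) = 1/(B*(B + √(11 + B))))
I(2*(-7)) + G(203) = (1 - 2*(-7)) + 1/(203*(203 + √(11 + 203))) = (1 - 1*(-14)) + 1/(203*(203 + √214)) = (1 + 14) + 1/(203*(203 + √214)) = 15 + 1/(203*(203 + √214))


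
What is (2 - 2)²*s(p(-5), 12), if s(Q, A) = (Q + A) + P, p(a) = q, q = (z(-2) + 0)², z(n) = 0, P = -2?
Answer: 0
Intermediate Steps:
q = 0 (q = (0 + 0)² = 0² = 0)
p(a) = 0
s(Q, A) = -2 + A + Q (s(Q, A) = (Q + A) - 2 = (A + Q) - 2 = -2 + A + Q)
(2 - 2)²*s(p(-5), 12) = (2 - 2)²*(-2 + 12 + 0) = 0²*10 = 0*10 = 0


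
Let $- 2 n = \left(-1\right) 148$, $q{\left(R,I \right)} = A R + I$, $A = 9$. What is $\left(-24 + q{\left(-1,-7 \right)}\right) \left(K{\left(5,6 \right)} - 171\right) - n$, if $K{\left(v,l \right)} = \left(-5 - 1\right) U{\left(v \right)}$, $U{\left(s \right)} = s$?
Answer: $7966$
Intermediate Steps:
$K{\left(v,l \right)} = - 6 v$ ($K{\left(v,l \right)} = \left(-5 - 1\right) v = - 6 v$)
$q{\left(R,I \right)} = I + 9 R$ ($q{\left(R,I \right)} = 9 R + I = I + 9 R$)
$n = 74$ ($n = - \frac{\left(-1\right) 148}{2} = \left(- \frac{1}{2}\right) \left(-148\right) = 74$)
$\left(-24 + q{\left(-1,-7 \right)}\right) \left(K{\left(5,6 \right)} - 171\right) - n = \left(-24 + \left(-7 + 9 \left(-1\right)\right)\right) \left(\left(-6\right) 5 - 171\right) - 74 = \left(-24 - 16\right) \left(-30 - 171\right) - 74 = \left(-24 - 16\right) \left(-201\right) - 74 = \left(-40\right) \left(-201\right) - 74 = 8040 - 74 = 7966$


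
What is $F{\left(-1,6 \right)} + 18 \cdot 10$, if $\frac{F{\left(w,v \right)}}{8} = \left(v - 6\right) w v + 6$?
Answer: $228$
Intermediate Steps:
$F{\left(w,v \right)} = 48 + 8 v w \left(-6 + v\right)$ ($F{\left(w,v \right)} = 8 \left(\left(v - 6\right) w v + 6\right) = 8 \left(\left(-6 + v\right) w v + 6\right) = 8 \left(w \left(-6 + v\right) v + 6\right) = 8 \left(v w \left(-6 + v\right) + 6\right) = 8 \left(6 + v w \left(-6 + v\right)\right) = 48 + 8 v w \left(-6 + v\right)$)
$F{\left(-1,6 \right)} + 18 \cdot 10 = \left(48 - 288 \left(-1\right) + 8 \left(-1\right) 6^{2}\right) + 18 \cdot 10 = \left(48 + 288 + 8 \left(-1\right) 36\right) + 180 = \left(48 + 288 - 288\right) + 180 = 48 + 180 = 228$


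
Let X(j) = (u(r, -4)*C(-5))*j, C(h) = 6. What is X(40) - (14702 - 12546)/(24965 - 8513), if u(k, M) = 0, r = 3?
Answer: -539/4113 ≈ -0.13105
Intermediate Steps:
X(j) = 0 (X(j) = (0*6)*j = 0*j = 0)
X(40) - (14702 - 12546)/(24965 - 8513) = 0 - (14702 - 12546)/(24965 - 8513) = 0 - 2156/16452 = 0 - 1*539/4113 = 0 - 539/4113 = -539/4113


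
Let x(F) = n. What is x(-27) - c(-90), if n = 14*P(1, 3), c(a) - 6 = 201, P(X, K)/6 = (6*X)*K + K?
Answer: 1557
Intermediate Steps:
P(X, K) = 6*K + 36*K*X (P(X, K) = 6*((6*X)*K + K) = 6*(6*K*X + K) = 6*(K + 6*K*X) = 6*K + 36*K*X)
c(a) = 207 (c(a) = 6 + 201 = 207)
n = 1764 (n = 14*(6*3*(1 + 6*1)) = 14*(6*3*(1 + 6)) = 14*(6*3*7) = 14*126 = 1764)
x(F) = 1764
x(-27) - c(-90) = 1764 - 1*207 = 1764 - 207 = 1557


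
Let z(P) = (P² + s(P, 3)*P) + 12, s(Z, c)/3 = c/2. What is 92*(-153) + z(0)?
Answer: -14064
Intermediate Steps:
s(Z, c) = 3*c/2 (s(Z, c) = 3*(c/2) = 3*c/2)
z(P) = 12 + P² + 9*P/2 (z(P) = (P² + ((3/2)*3)*P) + 12 = (P² + 9*P/2) + 12 = 12 + P² + 9*P/2)
92*(-153) + z(0) = 92*(-153) + (12 + 0² + (9/2)*0) = -14076 + (12 + 0 + 0) = -14076 + 12 = -14064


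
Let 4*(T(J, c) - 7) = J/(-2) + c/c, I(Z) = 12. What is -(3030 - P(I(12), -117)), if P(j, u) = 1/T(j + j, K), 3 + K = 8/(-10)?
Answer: -51506/17 ≈ -3029.8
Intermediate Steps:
K = -19/5 (K = -3 + 8/(-10) = -3 + 8*(-⅒) = -3 - ⅘ = -19/5 ≈ -3.8000)
T(J, c) = 29/4 - J/8 (T(J, c) = 7 + (J/(-2) + c/c)/4 = 7 + (J*(-½) + 1)/4 = 7 + (-J/2 + 1)/4 = 7 + (1 - J/2)/4 = 7 + (¼ - J/8) = 29/4 - J/8)
P(j, u) = 1/(29/4 - j/4) (P(j, u) = 1/(29/4 - (j + j)/8) = 1/(29/4 - j/4))
-(3030 - P(I(12), -117)) = -(3030 - (-4)/(-29 + 12)) = -(3030 - (-4)/(-17)) = -(3030 - (-4)*(-1)/17) = -(3030 - 1*4/17) = -(3030 - 4/17) = -1*51506/17 = -51506/17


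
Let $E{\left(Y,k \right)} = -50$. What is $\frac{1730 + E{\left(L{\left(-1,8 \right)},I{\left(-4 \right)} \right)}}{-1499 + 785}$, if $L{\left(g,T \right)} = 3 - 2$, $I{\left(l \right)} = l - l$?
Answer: $- \frac{40}{17} \approx -2.3529$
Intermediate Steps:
$I{\left(l \right)} = 0$
$L{\left(g,T \right)} = 1$
$\frac{1730 + E{\left(L{\left(-1,8 \right)},I{\left(-4 \right)} \right)}}{-1499 + 785} = \frac{1730 - 50}{-1499 + 785} = \frac{1680}{-714} = 1680 \left(- \frac{1}{714}\right) = - \frac{40}{17}$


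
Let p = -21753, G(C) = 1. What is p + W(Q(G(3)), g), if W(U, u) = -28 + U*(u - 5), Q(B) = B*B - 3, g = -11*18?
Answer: -21375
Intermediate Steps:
g = -198
Q(B) = -3 + B² (Q(B) = B² - 3 = -3 + B²)
W(U, u) = -28 + U*(-5 + u)
p + W(Q(G(3)), g) = -21753 + (-28 - 5*(-3 + 1²) + (-3 + 1²)*(-198)) = -21753 + (-28 - 5*(-3 + 1) + (-3 + 1)*(-198)) = -21753 + (-28 - 5*(-2) - 2*(-198)) = -21753 + (-28 + 10 + 396) = -21753 + 378 = -21375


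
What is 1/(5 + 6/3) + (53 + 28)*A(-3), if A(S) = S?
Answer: -1700/7 ≈ -242.86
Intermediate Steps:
1/(5 + 6/3) + (53 + 28)*A(-3) = 1/(5 + 6/3) + (53 + 28)*(-3) = 1/(5 + 6*(⅓)) + 81*(-3) = 1/(5 + 2) - 243 = 1/7 - 243 = ⅐ - 243 = -1700/7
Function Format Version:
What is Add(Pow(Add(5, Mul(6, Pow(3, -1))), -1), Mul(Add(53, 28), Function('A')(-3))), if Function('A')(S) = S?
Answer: Rational(-1700, 7) ≈ -242.86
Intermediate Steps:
Add(Pow(Add(5, Mul(6, Pow(3, -1))), -1), Mul(Add(53, 28), Function('A')(-3))) = Add(Pow(Add(5, Mul(6, Pow(3, -1))), -1), Mul(Add(53, 28), -3)) = Add(Pow(Add(5, Mul(6, Rational(1, 3))), -1), Mul(81, -3)) = Add(Pow(Add(5, 2), -1), -243) = Add(Pow(7, -1), -243) = Add(Rational(1, 7), -243) = Rational(-1700, 7)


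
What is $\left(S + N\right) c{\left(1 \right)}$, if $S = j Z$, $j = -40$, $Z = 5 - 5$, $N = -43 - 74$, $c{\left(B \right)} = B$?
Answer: $-117$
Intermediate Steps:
$N = -117$
$Z = 0$
$S = 0$ ($S = \left(-40\right) 0 = 0$)
$\left(S + N\right) c{\left(1 \right)} = \left(0 - 117\right) 1 = \left(-117\right) 1 = -117$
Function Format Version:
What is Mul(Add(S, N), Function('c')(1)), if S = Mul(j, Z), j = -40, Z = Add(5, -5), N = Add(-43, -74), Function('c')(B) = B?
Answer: -117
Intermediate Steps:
N = -117
Z = 0
S = 0 (S = Mul(-40, 0) = 0)
Mul(Add(S, N), Function('c')(1)) = Mul(Add(0, -117), 1) = Mul(-117, 1) = -117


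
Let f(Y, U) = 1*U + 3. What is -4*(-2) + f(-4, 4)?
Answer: 15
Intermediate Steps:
f(Y, U) = 3 + U (f(Y, U) = U + 3 = 3 + U)
-4*(-2) + f(-4, 4) = -4*(-2) + (3 + 4) = 8 + 7 = 15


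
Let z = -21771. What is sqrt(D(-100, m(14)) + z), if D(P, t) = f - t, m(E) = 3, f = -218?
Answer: 2*I*sqrt(5498) ≈ 148.3*I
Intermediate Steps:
D(P, t) = -218 - t
sqrt(D(-100, m(14)) + z) = sqrt((-218 - 1*3) - 21771) = sqrt((-218 - 3) - 21771) = sqrt(-221 - 21771) = sqrt(-21992) = 2*I*sqrt(5498)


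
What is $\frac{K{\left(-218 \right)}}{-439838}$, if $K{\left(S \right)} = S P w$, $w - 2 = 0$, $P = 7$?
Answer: $\frac{218}{31417} \approx 0.0069389$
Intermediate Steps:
$w = 2$ ($w = 2 + 0 = 2$)
$K{\left(S \right)} = 14 S$ ($K{\left(S \right)} = S 7 \cdot 2 = 7 S 2 = 14 S$)
$\frac{K{\left(-218 \right)}}{-439838} = \frac{14 \left(-218\right)}{-439838} = \left(-3052\right) \left(- \frac{1}{439838}\right) = \frac{218}{31417}$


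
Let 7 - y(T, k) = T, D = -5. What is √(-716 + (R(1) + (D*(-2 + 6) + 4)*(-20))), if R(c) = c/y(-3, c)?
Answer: I*√39590/10 ≈ 19.897*I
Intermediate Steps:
y(T, k) = 7 - T
R(c) = c/10 (R(c) = c/(7 - 1*(-3)) = c/(7 + 3) = c/10)
√(-716 + (R(1) + (D*(-2 + 6) + 4)*(-20))) = √(-716 + ((⅒)*1 + (-5*(-2 + 6) + 4)*(-20))) = √(-716 + (⅒ + (-5*4 + 4)*(-20))) = √(-716 + (⅒ + (-20 + 4)*(-20))) = √(-716 + (⅒ - 16*(-20))) = √(-716 + (⅒ + 320)) = √(-716 + 3201/10) = √(-3959/10) = I*√39590/10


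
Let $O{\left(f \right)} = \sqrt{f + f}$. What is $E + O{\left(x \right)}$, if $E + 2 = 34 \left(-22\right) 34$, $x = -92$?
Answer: $-25434 + 2 i \sqrt{46} \approx -25434.0 + 13.565 i$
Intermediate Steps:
$E = -25434$ ($E = -2 + 34 \left(-22\right) 34 = -2 - 25432 = -25434$)
$O{\left(f \right)} = \sqrt{2} \sqrt{f}$ ($O{\left(f \right)} = \sqrt{2 f} = \sqrt{2} \sqrt{f}$)
$E + O{\left(x \right)} = -25434 + \sqrt{2} \sqrt{-92} = -25434 + \sqrt{2} \cdot 2 i \sqrt{23} = -25434 + 2 i \sqrt{46}$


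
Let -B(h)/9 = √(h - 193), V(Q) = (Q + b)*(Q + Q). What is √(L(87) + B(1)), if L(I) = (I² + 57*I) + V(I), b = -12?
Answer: 3*√(2842 - 8*I*√3) ≈ 159.93 - 0.38988*I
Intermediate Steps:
V(Q) = 2*Q*(-12 + Q) (V(Q) = (Q - 12)*(Q + Q) = (-12 + Q)*(2*Q) = 2*Q*(-12 + Q))
L(I) = I² + 57*I + 2*I*(-12 + I) (L(I) = (I² + 57*I) + 2*I*(-12 + I) = I² + 57*I + 2*I*(-12 + I))
B(h) = -9*√(-193 + h) (B(h) = -9*√(h - 193) = -9*√(-193 + h))
√(L(87) + B(1)) = √(3*87*(11 + 87) - 9*√(-193 + 1)) = √(3*87*98 - 72*I*√3) = √(25578 - 72*I*√3)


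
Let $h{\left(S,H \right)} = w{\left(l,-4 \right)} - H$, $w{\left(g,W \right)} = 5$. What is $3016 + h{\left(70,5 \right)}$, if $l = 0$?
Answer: $3016$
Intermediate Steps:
$h{\left(S,H \right)} = 5 - H$
$3016 + h{\left(70,5 \right)} = 3016 + \left(5 - 5\right) = 3016 + 0 = 3016$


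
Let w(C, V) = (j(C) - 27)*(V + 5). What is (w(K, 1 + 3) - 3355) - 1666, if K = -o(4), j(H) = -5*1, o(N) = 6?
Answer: -5309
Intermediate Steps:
j(H) = -5
K = -6 (K = -1*6 = -6)
w(C, V) = -160 - 32*V (w(C, V) = (-5 - 27)*(V + 5) = -32*(5 + V) = -160 - 32*V)
(w(K, 1 + 3) - 3355) - 1666 = ((-160 - 32*(1 + 3)) - 3355) - 1666 = ((-160 - 32*4) - 3355) - 1666 = ((-160 - 128) - 3355) - 1666 = (-288 - 3355) - 1666 = -3643 - 1666 = -5309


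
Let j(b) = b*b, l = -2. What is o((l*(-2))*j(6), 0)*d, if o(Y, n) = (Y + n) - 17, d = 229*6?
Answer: 174498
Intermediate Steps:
j(b) = b²
d = 1374
o(Y, n) = -17 + Y + n
o((l*(-2))*j(6), 0)*d = (-17 - 2*(-2)*6² + 0)*1374 = (-17 + 4*36 + 0)*1374 = (-17 + 144 + 0)*1374 = 127*1374 = 174498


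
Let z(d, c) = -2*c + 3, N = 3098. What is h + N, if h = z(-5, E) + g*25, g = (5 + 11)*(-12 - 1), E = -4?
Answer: -2091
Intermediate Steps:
z(d, c) = 3 - 2*c
g = -208 (g = 16*(-13) = -208)
h = -5189 (h = (3 - 2*(-4)) - 208*25 = (3 + 8) - 5200 = 11 - 5200 = -5189)
h + N = -5189 + 3098 = -2091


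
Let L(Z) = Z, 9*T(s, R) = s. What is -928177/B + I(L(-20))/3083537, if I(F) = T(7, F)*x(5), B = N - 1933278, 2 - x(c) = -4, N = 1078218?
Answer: 954024037443/878869715740 ≈ 1.0855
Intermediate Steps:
x(c) = 6 (x(c) = 2 - 1*(-4) = 2 + 4 = 6)
T(s, R) = s/9
B = -855060 (B = 1078218 - 1933278 = -855060)
I(F) = 14/3 (I(F) = ((⅑)*7)*6 = (7/9)*6 = 14/3)
-928177/B + I(L(-20))/3083537 = -928177/(-855060) + (14/3)/3083537 = -928177*(-1/855060) + (14/3)*(1/3083537) = 928177/855060 + 14/9250611 = 954024037443/878869715740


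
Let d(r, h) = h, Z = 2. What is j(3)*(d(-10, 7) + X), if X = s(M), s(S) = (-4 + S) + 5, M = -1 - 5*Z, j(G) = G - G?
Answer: 0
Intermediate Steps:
j(G) = 0
M = -11 (M = -1 - 5*2 = -1 - 10 = -11)
s(S) = 1 + S
X = -10 (X = 1 - 11 = -10)
j(3)*(d(-10, 7) + X) = 0*(7 - 10) = 0*(-3) = 0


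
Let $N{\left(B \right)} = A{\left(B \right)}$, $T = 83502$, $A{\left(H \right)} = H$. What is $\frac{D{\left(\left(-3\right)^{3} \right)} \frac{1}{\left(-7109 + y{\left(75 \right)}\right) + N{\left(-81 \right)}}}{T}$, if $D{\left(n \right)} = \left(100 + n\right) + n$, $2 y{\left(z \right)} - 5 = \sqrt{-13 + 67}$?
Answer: $- \frac{661250}{8627450479821} - \frac{46 \sqrt{6}}{2875816826607} \approx -7.6684 \cdot 10^{-8}$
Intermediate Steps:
$N{\left(B \right)} = B$
$y{\left(z \right)} = \frac{5}{2} + \frac{3 \sqrt{6}}{2}$ ($y{\left(z \right)} = \frac{5}{2} + \frac{\sqrt{-13 + 67}}{2} = \frac{5}{2} + \frac{\sqrt{54}}{2} = \frac{5}{2} + \frac{3 \sqrt{6}}{2}$)
$D{\left(n \right)} = 100 + 2 n$
$\frac{D{\left(\left(-3\right)^{3} \right)} \frac{1}{\left(-7109 + y{\left(75 \right)}\right) + N{\left(-81 \right)}}}{T} = \frac{\left(100 + 2 \left(-3\right)^{3}\right) \frac{1}{\left(-7109 + \left(\frac{5}{2} + \frac{3 \sqrt{6}}{2}\right)\right) - 81}}{83502} = \frac{100 + 2 \left(-27\right)}{\left(- \frac{14213}{2} + \frac{3 \sqrt{6}}{2}\right) - 81} \cdot \frac{1}{83502} = \frac{100 - 54}{- \frac{14375}{2} + \frac{3 \sqrt{6}}{2}} \cdot \frac{1}{83502} = \frac{46}{- \frac{14375}{2} + \frac{3 \sqrt{6}}{2}} \cdot \frac{1}{83502} = \frac{23}{41751 \left(- \frac{14375}{2} + \frac{3 \sqrt{6}}{2}\right)}$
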